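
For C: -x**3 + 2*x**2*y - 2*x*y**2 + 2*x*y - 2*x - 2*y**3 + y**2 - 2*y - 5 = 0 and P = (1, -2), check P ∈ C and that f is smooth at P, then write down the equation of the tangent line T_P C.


Tangent line at P: -25*x - 18*y - 11 = 0.

Step 1: f(1, -2) = 0, so P lies on C.
Step 2: partial derivatives
  f_x(x, y) = -3*x**2 + 4*x*y - 2*y**2 + 2*y - 2, f_y(x, y) = 2*x**2 - 4*x*y + 2*x - 6*y**2 + 2*y - 2.
  f_x(P) = -25, f_y(P) = -18 (gradient nonzero, so P is smooth).
Step 3: tangent line at P: -25·(x − 1) + -18·(y − -2) = 0.
Expanding: -25*x - 18*y - 11 = 0.


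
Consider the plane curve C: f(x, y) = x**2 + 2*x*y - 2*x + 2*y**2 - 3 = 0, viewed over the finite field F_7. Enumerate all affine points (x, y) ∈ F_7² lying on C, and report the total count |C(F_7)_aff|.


Affine F_7-points: {(1, 1), (1, 5), (3, 0), (3, 4), (5, 4), (5, 5), (6, 0), (6, 1)}; count = 8.

For each of the 49 pairs (x, y) ∈ F_7², evaluate f(x, y) mod 7. Record the zeros.
  x = 0: [0↦4, 1↦6, 2↦5, 3↦1, 4↦1, 5↦5, 6↦6]  zeros at y ∈ ∅
  x = 1: [0↦3, 1↦0, 2↦1, 3↦6, 4↦1, 5↦0, 6↦3]  zeros at y ∈ {1, 5}
  x = 2: [0↦4, 1↦3, 2↦6, 3↦6, 4↦3, 5↦4, 6↦2]  zeros at y ∈ ∅
  x = 3: [0↦0, 1↦1, 2↦6, 3↦1, 4↦0, 5↦3, 6↦3]  zeros at y ∈ {0, 4}
  x = 4: [0↦5, 1↦1, 2↦1, 3↦5, 4↦6, 5↦4, 6↦6]  zeros at y ∈ ∅
  x = 5: [0↦5, 1↦3, 2↦5, 3↦4, 4↦0, 5↦0, 6↦4]  zeros at y ∈ {4, 5}
  x = 6: [0↦0, 1↦0, 2↦4, 3↦5, 4↦3, 5↦5, 6↦4]  zeros at y ∈ {0, 1}
Collecting zeros: affine points = {(1, 1), (1, 5), (3, 0), (3, 4), (5, 4), (5, 5), (6, 0), (6, 1)}.
Total count |C(F_7)_aff| = 8.


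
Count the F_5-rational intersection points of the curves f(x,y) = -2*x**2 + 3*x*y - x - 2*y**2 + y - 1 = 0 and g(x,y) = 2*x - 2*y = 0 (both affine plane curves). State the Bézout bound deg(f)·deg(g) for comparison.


Common zeros: {(2, 2), (3, 3)}; count = 2; Bézout bound = 2.

deg(f) = 2, deg(g) = 1, so Bézout bound = 2.
Scan x ∈ F_5. For each x, list the y ∈ F_5 with f(x, y) ≡ 0 and those with g(x, y) ≡ 0 (mod 5); the common zeros in that column are the intersection.
  x = 0: f ≡ 0 at y ∈ ∅; g ≡ 0 at y ∈ {0}; common: ∅.
  x = 1: f ≡ 0 at y ∈ {3, 4}; g ≡ 0 at y ∈ {1}; common: ∅.
  x = 2: f ≡ 0 at y ∈ {2, 4}; g ≡ 0 at y ∈ {2}; common: {2}.
  x = 3: f ≡ 0 at y ∈ {2, 3}; g ≡ 0 at y ∈ {3}; common: {3}.
  x = 4: f ≡ 0 at y ∈ ∅; g ≡ 0 at y ∈ {4}; common: ∅.
Collecting: common zeros = {(2, 2), (3, 3)}, so the count is 2.
Comparison with the Bézout bound: 2 ≤ 2 = deg(f)·deg(g), as expected for curves with no common component (the bound is attained).


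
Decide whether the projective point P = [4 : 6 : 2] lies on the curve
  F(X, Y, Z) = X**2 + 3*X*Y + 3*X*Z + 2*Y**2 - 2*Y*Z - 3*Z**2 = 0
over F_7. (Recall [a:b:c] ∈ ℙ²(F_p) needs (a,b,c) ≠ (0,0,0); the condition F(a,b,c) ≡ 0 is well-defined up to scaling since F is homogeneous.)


F(4,6,2) ≡ 1 (mod 7); P is NOT on the curve.

Evaluate F(4, 6, 2) term-by-term (mod 7).
  X**2 ↦ 1·16·1·1 = 16
  3*X*Y ↦ 3·4·6·1 = 72
  3*X*Z ↦ 3·4·1·2 = 24
  2*Y**2 ↦ 2·1·36·1 = 72
  -2*Y*Z ↦ -2·1·6·2 = -24
  -3*Z**2 ↦ -3·1·1·4 = -12
Sum: F(4, 6, 2) = (16) + (72) + (24) + (72) + (-24) + (-12) = 148.
Reducing mod 7: 148 ≡ 1 (mod 7).
Since F(a, b, c) ≡ 1 ≠ 0 (mod 7), P does NOT lie on the curve.


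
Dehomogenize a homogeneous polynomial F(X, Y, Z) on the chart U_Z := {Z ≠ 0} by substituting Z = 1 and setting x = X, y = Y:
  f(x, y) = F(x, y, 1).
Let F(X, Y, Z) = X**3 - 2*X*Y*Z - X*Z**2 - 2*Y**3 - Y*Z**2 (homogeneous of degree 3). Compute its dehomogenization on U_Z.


f(x, y) = x**3 - 2*x*y - x - 2*y**3 - y

On U_Z we set Z = 1. Each monomial c·X^i·Y^j·Z^k in F becomes c·x^i·y^j·1^k = c·x^i·y^j.
Substituting Z = 1: F(X, Y, 1) = x**3 - 2*x*y - x - 2*y**3 - y.
Note: deg(f) ≤ deg(F) = 3; strict inequality happens when F is divisible by Z (lost terms).


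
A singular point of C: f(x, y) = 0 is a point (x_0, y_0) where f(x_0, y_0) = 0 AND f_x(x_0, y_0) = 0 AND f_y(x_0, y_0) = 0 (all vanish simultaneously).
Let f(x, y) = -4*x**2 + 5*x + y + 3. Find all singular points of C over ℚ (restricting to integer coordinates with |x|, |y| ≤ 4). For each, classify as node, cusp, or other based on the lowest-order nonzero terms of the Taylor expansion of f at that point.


No singular points in the scanned grid; C is smooth there.

Compute partial derivatives:
  f_x = 5 - 8*x.
  f_y = 1.
f_y = 1 is a nonzero constant, so f_y never vanishes: no point (x, y) can satisfy f = f_x = f_y = 0. In particular no (x, y) ∈ {−4, ..., 4}² is singular; the curve is smooth.


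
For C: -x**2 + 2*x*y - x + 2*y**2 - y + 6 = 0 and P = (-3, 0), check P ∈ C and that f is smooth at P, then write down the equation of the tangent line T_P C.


Tangent line at P: 5*x - 7*y + 15 = 0.

Step 1: f(-3, 0) = 0, so P lies on C.
Step 2: partial derivatives
  f_x(x, y) = -2*x + 2*y - 1, f_y(x, y) = 2*x + 4*y - 1.
  f_x(P) = 5, f_y(P) = -7 (gradient nonzero, so P is smooth).
Step 3: tangent line at P: 5·(x − -3) + -7·(y − 0) = 0.
Expanding: 5*x - 7*y + 15 = 0.


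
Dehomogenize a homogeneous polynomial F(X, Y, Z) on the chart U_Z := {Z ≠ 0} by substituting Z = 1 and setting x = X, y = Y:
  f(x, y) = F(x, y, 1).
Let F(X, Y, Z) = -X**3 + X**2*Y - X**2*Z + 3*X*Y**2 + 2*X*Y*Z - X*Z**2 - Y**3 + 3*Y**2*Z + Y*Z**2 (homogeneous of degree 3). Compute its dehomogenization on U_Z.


f(x, y) = -x**3 + x**2*y - x**2 + 3*x*y**2 + 2*x*y - x - y**3 + 3*y**2 + y

On U_Z we set Z = 1. Each monomial c·X^i·Y^j·Z^k in F becomes c·x^i·y^j·1^k = c·x^i·y^j.
Substituting Z = 1: F(X, Y, 1) = -x**3 + x**2*y - x**2 + 3*x*y**2 + 2*x*y - x - y**3 + 3*y**2 + y.
Note: deg(f) ≤ deg(F) = 3; strict inequality happens when F is divisible by Z (lost terms).


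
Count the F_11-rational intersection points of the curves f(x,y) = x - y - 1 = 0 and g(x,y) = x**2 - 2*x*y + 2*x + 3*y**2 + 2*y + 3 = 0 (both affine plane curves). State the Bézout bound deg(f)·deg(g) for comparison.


Common zeros: {(3, 2), (8, 7)}; count = 2; Bézout bound = 2.

deg(f) = 1, deg(g) = 2, so Bézout bound = 2.
Scan x ∈ F_11. For each x, list the y ∈ F_11 with f(x, y) ≡ 0 and those with g(x, y) ≡ 0 (mod 11); the common zeros in that column are the intersection.
  x = 0: f ≡ 0 at y ∈ {10}; g ≡ 0 at y ∈ {5, 9}; common: ∅.
  x = 1: f ≡ 0 at y ∈ {0}; g ≡ 0 at y ∈ {3, 8}; common: ∅.
  x = 2: f ≡ 0 at y ∈ {1}; g ≡ 0 at y ∈ {0, 8}; common: ∅.
  x = 3: f ≡ 0 at y ∈ {2}; g ≡ 0 at y ∈ {2, 3}; common: {2}.
  x = 4: f ≡ 0 at y ∈ {3}; g ≡ 0 at y ∈ {6, 7}; common: ∅.
  x = 5: f ≡ 0 at y ∈ {4}; g ≡ 0 at y ∈ {1, 9}; common: ∅.
  x = 6: f ≡ 0 at y ∈ {5}; g ≡ 0 at y ∈ {1, 6}; common: ∅.
  x = 7: f ≡ 0 at y ∈ {6}; g ≡ 0 at y ∈ {0, 4}; common: ∅.
  x = 8: f ≡ 0 at y ∈ {7}; g ≡ 0 at y ∈ {5, 7}; common: {7}.
  x = 9: f ≡ 0 at y ∈ {8}; g ≡ 0 at y ∈ {10}; common: ∅.
  x = 10: f ≡ 0 at y ∈ {9}; g ≡ 0 at y ∈ {2, 4}; common: ∅.
Collecting: common zeros = {(3, 2), (8, 7)}, so the count is 2.
Comparison with the Bézout bound: 2 ≤ 2 = deg(f)·deg(g), as expected for curves with no common component (the bound is attained).


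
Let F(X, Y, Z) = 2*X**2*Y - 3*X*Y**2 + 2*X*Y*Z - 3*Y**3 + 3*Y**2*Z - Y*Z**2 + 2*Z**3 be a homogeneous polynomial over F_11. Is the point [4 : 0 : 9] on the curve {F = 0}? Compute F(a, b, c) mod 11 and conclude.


F(4,0,9) ≡ 6 (mod 11); P is NOT on the curve.

Evaluate F(4, 0, 9) term-by-term (mod 11).
  2*X**2*Y ↦ 2·16·0·1 = 0
  -3*X*Y**2 ↦ -3·4·0·1 = 0
  2*X*Y*Z ↦ 2·4·0·9 = 0
  -3*Y**3 ↦ -3·1·0·1 = 0
  3*Y**2*Z ↦ 3·1·0·9 = 0
  -Y*Z**2 ↦ -1·1·0·81 = 0
  2*Z**3 ↦ 2·1·1·729 = 1458
Sum: F(4, 0, 9) = (0) + (0) + (0) + (0) + (0) + (0) + (1458) = 1458.
Reducing mod 11: 1458 ≡ 6 (mod 11).
Since F(a, b, c) ≡ 6 ≠ 0 (mod 11), P does NOT lie on the curve.


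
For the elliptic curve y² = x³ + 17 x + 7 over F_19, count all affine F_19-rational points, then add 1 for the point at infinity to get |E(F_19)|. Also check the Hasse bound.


Affine points = {(0, 8), (0, 11), (1, 5), (1, 14), (2, 7), (2, 12), (3, 3), (3, 16), (4, 5), (4, 14), (8, 3), (8, 16), (11, 9), (11, 10), (12, 1), (12, 18), (14, 5), (14, 14), (16, 9), (16, 10)}; affine count = 20; |E(F_19)| = 21.

Discriminant check: Δ ∝ 4a³ + 27b² = 4·17³ + 27·7² = 4·4913 + 27·49 ≡ 18 (mod 19). Nonzero ⇒ E is nonsingular.
For each x ∈ F_19, compute rhs = x³ + 17·x + 7 mod 19, then count y ∈ F_19 with y² ≡ rhs.
  x = 0: rhs = 7, matching y values: 8, 11 (2 points).
  x = 1: rhs = 6, matching y values: 5, 14 (2 points).
  x = 2: rhs = 11, matching y values: 7, 12 (2 points).
  x = 3: rhs = 9, matching y values: 3, 16 (2 points).
  x = 4: rhs = 6, matching y values: 5, 14 (2 points).
  x = 5: rhs = 8, matching y values: none (0 points).
  x = 6: rhs = 2, matching y values: none (0 points).
  x = 7: rhs = 13, matching y values: none (0 points).
  x = 8: rhs = 9, matching y values: 3, 16 (2 points).
  x = 9: rhs = 15, matching y values: none (0 points).
  x = 10: rhs = 18, matching y values: none (0 points).
  x = 11: rhs = 5, matching y values: 9, 10 (2 points).
  x = 12: rhs = 1, matching y values: 1, 18 (2 points).
  x = 13: rhs = 12, matching y values: none (0 points).
  x = 14: rhs = 6, matching y values: 5, 14 (2 points).
  x = 15: rhs = 8, matching y values: none (0 points).
  x = 16: rhs = 5, matching y values: 9, 10 (2 points).
  x = 17: rhs = 3, matching y values: none (0 points).
  x = 18: rhs = 8, matching y values: none (0 points).
Total affine count: 20.
Full point count |E(F_19)| = 20 + 1 = 21.
Hasse bound: |21 − (19+1)| = |1| = 1 ≤ 2√19 ≈ 8.7178 ✓.


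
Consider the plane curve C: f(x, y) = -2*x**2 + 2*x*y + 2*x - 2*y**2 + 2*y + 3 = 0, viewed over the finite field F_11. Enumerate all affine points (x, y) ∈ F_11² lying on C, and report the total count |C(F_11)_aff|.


Affine F_11-points: {(3, 6), (3, 9), (4, 6), (4, 10), (6, 3), (6, 4), (7, 9), (7, 10), (9, 3), (9, 7), (10, 4), (10, 7)}; count = 12.

For each of the 121 pairs (x, y) ∈ F_11², evaluate f(x, y) mod 11. Record the zeros.
  x = 0: [0↦3, 1↦3, 2↦10, 3↦2, 4↦1, 5↦7, 6↦9, 7↦7, 8↦1, 9↦2, 10↦10]  zeros at y ∈ ∅
  x = 1: [0↦3, 1↦5, 2↦3, 3↦8, 4↦9, 5↦6, 6↦10, 7↦10, 8↦6, 9↦9, 10↦8]  zeros at y ∈ ∅
  x = 2: [0↦10, 1↦3, 2↦3, 3↦10, 4↦2, 5↦1, 6↦7, 7↦9, 8↦7, 9↦1, 10↦2]  zeros at y ∈ ∅
  x = 3: [0↦2, 1↦8, 2↦10, 3↦8, 4↦2, 5↦3, 6↦0, 7↦4, 8↦4, 9↦0, 10↦3]  zeros at y ∈ {6, 9}
  x = 4: [0↦1, 1↦9, 2↦2, 3↦2, 4↦9, 5↦1, 6↦0, 7↦6, 8↦8, 9↦6, 10↦0]  zeros at y ∈ {6, 10}
  x = 5: [0↦7, 1↦6, 2↦1, 3↦3, 4↦1, 5↦6, 6↦7, 7↦4, 8↦8, 9↦8, 10↦4]  zeros at y ∈ ∅
  x = 6: [0↦9, 1↦10, 2↦7, 3↦0, 4↦0, 5↦7, 6↦10, 7↦9, 8↦4, 9↦6, 10↦4]  zeros at y ∈ {3, 4}
  x = 7: [0↦7, 1↦10, 2↦9, 3↦4, 4↦6, 5↦4, 6↦9, 7↦10, 8↦7, 9↦0, 10↦0]  zeros at y ∈ {9, 10}
  x = 8: [0↦1, 1↦6, 2↦7, 3↦4, 4↦8, 5↦8, 6↦4, 7↦7, 8↦6, 9↦1, 10↦3]  zeros at y ∈ ∅
  x = 9: [0↦2, 1↦9, 2↦1, 3↦0, 4↦6, 5↦8, 6↦6, 7↦0, 8↦1, 9↦9, 10↦2]  zeros at y ∈ {3, 7}
  x = 10: [0↦10, 1↦8, 2↦2, 3↦3, 4↦0, 5↦4, 6↦4, 7↦0, 8↦3, 9↦2, 10↦8]  zeros at y ∈ {4, 7}
Collecting zeros: affine points = {(3, 6), (3, 9), (4, 6), (4, 10), (6, 3), (6, 4), (7, 9), (7, 10), (9, 3), (9, 7), (10, 4), (10, 7)}.
Total count |C(F_11)_aff| = 12.


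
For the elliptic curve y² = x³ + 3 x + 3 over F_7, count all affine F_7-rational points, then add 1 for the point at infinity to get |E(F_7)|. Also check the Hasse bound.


Affine points = {(1, 0), (3, 2), (3, 5), (4, 3), (4, 4)}; affine count = 5; |E(F_7)| = 6.

Discriminant check: Δ ∝ 4a³ + 27b² = 4·3³ + 27·3² = 4·27 + 27·9 ≡ 1 (mod 7). Nonzero ⇒ E is nonsingular.
For each x ∈ F_7, compute rhs = x³ + 3·x + 3 mod 7, then count y ∈ F_7 with y² ≡ rhs.
  x = 0: rhs = 3, matching y values: none (0 points).
  x = 1: rhs = 0, matching y values: 0 (1 points).
  x = 2: rhs = 3, matching y values: none (0 points).
  x = 3: rhs = 4, matching y values: 2, 5 (2 points).
  x = 4: rhs = 2, matching y values: 3, 4 (2 points).
  x = 5: rhs = 3, matching y values: none (0 points).
  x = 6: rhs = 6, matching y values: none (0 points).
Total affine count: 5.
Full point count |E(F_7)| = 5 + 1 = 6.
Hasse bound: |6 − (7+1)| = |-2| = 2 ≤ 2√7 ≈ 5.2915 ✓.


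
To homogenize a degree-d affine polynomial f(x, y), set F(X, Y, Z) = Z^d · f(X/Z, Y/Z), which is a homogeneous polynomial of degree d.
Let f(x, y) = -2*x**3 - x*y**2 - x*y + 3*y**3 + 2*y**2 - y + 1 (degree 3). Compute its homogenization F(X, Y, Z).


F(X, Y, Z) = -2*X**3 - X*Y**2 - X*Y*Z + 3*Y**3 + 2*Y**2*Z - Y*Z**2 + Z**3

deg(f) = 3.
Substitute x = X/Z, y = Y/Z into f, then multiply by Z^3.
  monomial -2·x^3·y^0 ↦ -2·X^3·Y^0·Z^0.
  monomial -1·x^1·y^2 ↦ -1·X^1·Y^2·Z^0.
  monomial -1·x^1·y^1 ↦ -1·X^1·Y^1·Z^1.
  monomial 3·x^0·y^3 ↦ 3·X^0·Y^3·Z^0.
  monomial 2·x^0·y^2 ↦ 2·X^0·Y^2·Z^1.
  monomial -1·x^0·y^1 ↦ -1·X^0·Y^1·Z^2.
  monomial 1·x^0·y^0 ↦ 1·X^0·Y^0·Z^3.
Collecting: F(X, Y, Z) = -2*X**3 - X*Y**2 - X*Y*Z + 3*Y**3 + 2*Y**2*Z - Y*Z**2 + Z**3.


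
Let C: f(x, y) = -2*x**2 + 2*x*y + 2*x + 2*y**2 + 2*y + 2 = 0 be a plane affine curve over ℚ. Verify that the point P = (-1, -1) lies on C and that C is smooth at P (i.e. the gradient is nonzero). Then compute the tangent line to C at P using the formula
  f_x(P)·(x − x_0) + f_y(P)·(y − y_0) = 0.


Tangent line at P: 4*x - 4*y = 0.

Step 1: f(-1, -1) = 0, so P lies on C.
Step 2: partial derivatives
  f_x(x, y) = -4*x + 2*y + 2, f_y(x, y) = 2*x + 4*y + 2.
  f_x(P) = 4, f_y(P) = -4 (gradient nonzero, so P is smooth).
Step 3: tangent line at P: 4·(x − -1) + -4·(y − -1) = 0.
Expanding: 4*x - 4*y = 0.


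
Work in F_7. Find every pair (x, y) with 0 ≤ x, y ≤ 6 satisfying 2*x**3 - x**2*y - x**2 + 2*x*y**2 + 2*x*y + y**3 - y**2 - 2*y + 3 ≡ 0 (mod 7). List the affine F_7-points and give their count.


Affine F_7-points: {(1, 2), (2, 3), (2, 4), (3, 1), (3, 3), (3, 5), (4, 3), (5, 2), (6, 0), (6, 1), (6, 2)}; count = 11.

For each of the 49 pairs (x, y) ∈ F_7², evaluate f(x, y) mod 7. Record the zeros.
  x = 0: [0↦3, 1↦1, 2↦3, 3↦1, 4↦1, 5↦2, 6↦3]  zeros at y ∈ ∅
  x = 1: [0↦4, 1↦5, 2↦0, 3↦2, 4↦3, 5↦2, 6↦5]  zeros at y ∈ {2}
  x = 2: [0↦1, 1↦3, 2↦3, 3↦0, 4↦0, 5↦2, 6↦5]  zeros at y ∈ {3, 4}
  x = 3: [0↦6, 1↦0, 2↦3, 3↦0, 4↦4, 5↦0, 6↦1]  zeros at y ∈ {1, 3, 5}
  x = 4: [0↦3, 1↦1, 2↦5, 3↦0, 4↦6, 5↦1, 6↦5]  zeros at y ∈ {3}
  x = 5: [0↦4, 1↦4, 2↦0, 3↦5, 4↦4, 5↦3, 6↦1]  zeros at y ∈ {2}
  x = 6: [0↦0, 1↦0, 2↦0, 3↦6, 4↦3, 5↦4, 6↦1]  zeros at y ∈ {0, 1, 2}
Collecting zeros: affine points = {(1, 2), (2, 3), (2, 4), (3, 1), (3, 3), (3, 5), (4, 3), (5, 2), (6, 0), (6, 1), (6, 2)}.
Total count |C(F_7)_aff| = 11.


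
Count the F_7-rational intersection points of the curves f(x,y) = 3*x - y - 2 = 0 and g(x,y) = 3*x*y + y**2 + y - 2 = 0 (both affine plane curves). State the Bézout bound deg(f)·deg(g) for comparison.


Common zeros: {(0, 5), (2, 4)}; count = 2; Bézout bound = 2.

deg(f) = 1, deg(g) = 2, so Bézout bound = 2.
Scan x ∈ F_7. For each x, list the y ∈ F_7 with f(x, y) ≡ 0 and those with g(x, y) ≡ 0 (mod 7); the common zeros in that column are the intersection.
  x = 0: f ≡ 0 at y ∈ {5}; g ≡ 0 at y ∈ {1, 5}; common: {5}.
  x = 1: f ≡ 0 at y ∈ {1}; g ≡ 0 at y ∈ ∅; common: ∅.
  x = 2: f ≡ 0 at y ∈ {4}; g ≡ 0 at y ∈ {3, 4}; common: {4}.
  x = 3: f ≡ 0 at y ∈ {0}; g ≡ 0 at y ∈ ∅; common: ∅.
  x = 4: f ≡ 0 at y ∈ {3}; g ≡ 0 at y ∈ {2, 6}; common: ∅.
  x = 5: f ≡ 0 at y ∈ {6}; g ≡ 0 at y ∈ ∅; common: ∅.
  x = 6: f ≡ 0 at y ∈ {2}; g ≡ 0 at y ∈ ∅; common: ∅.
Collecting: common zeros = {(0, 5), (2, 4)}, so the count is 2.
Comparison with the Bézout bound: 2 ≤ 2 = deg(f)·deg(g), as expected for curves with no common component (the bound is attained).


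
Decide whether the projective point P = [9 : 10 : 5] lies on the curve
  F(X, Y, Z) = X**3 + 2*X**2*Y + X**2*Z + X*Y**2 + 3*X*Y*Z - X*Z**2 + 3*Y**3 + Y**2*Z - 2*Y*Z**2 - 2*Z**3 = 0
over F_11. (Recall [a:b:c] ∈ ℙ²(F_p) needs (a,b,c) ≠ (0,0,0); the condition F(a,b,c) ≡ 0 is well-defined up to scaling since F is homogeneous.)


F(9,10,5) ≡ 5 (mod 11); P is NOT on the curve.

Evaluate F(9, 10, 5) term-by-term (mod 11).
  X**3 ↦ 1·729·1·1 = 729
  2*X**2*Y ↦ 2·81·10·1 = 1620
  X**2*Z ↦ 1·81·1·5 = 405
  X*Y**2 ↦ 1·9·100·1 = 900
  3*X*Y*Z ↦ 3·9·10·5 = 1350
  -X*Z**2 ↦ -1·9·1·25 = -225
  3*Y**3 ↦ 3·1·1000·1 = 3000
  Y**2*Z ↦ 1·1·100·5 = 500
  -2*Y*Z**2 ↦ -2·1·10·25 = -500
  -2*Z**3 ↦ -2·1·1·125 = -250
Sum: F(9, 10, 5) = (729) + (1620) + (405) + (900) + (1350) + (-225) + (3000) + (500) + (-500) + (-250) = 7529.
Reducing mod 11: 7529 ≡ 5 (mod 11).
Since F(a, b, c) ≡ 5 ≠ 0 (mod 11), P does NOT lie on the curve.


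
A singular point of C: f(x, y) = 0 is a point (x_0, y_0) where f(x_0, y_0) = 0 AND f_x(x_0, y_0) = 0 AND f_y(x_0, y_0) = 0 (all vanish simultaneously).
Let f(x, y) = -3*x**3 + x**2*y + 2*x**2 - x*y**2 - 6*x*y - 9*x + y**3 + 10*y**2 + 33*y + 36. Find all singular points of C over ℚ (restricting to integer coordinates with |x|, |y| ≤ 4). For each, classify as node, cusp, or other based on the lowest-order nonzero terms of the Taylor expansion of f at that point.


Singular points: {(0, -3)}; classification: node.

Compute partial derivatives:
  f_x = -9*x**2 + 2*x*y + 4*x - y**2 - 6*y - 9.
  f_y = x**2 - 2*x*y - 6*x + 3*y**2 + 20*y + 33.
Scan x_0 ∈ {−4, ..., 4}. For each x_0, f_y(x_0, y) is a polynomial in y; find its integer roots y ∈ {−4, ..., 4}, then test f_x and f at those candidates.
  x = -4: f_y(-4, y) = 3*y**2 + 28*y + 73; no integer root y with |y| ≤ 4.
  x = -3: f_y(-3, y) = 3*y**2 + 26*y + 60; no integer root y with |y| ≤ 4.
  x = -2: f_y(-2, y) = 3*y**2 + 24*y + 49; no integer root y with |y| ≤ 4.
  x = -1: f_y(-1, y) = 3*y**2 + 22*y + 40; vanishes at y ∈ {-4}. (-1, -4): f_x = -6 ≠ 0.
  x = 0: f_y(0, y) = 3*y**2 + 20*y + 33; vanishes at y ∈ {-3}. (0, -3): f_x = 0, f = 0 — SINGULAR.
  x = 1: f_y(1, y) = 3*y**2 + 18*y + 28; no integer root y with |y| ≤ 4.
  x = 2: f_y(2, y) = 3*y**2 + 16*y + 25; no integer root y with |y| ≤ 4.
  x = 3: f_y(3, y) = 3*y**2 + 14*y + 24; no integer root y with |y| ≤ 4.
  x = 4: f_y(4, y) = 3*y**2 + 12*y + 25; no integer root y with |y| ≤ 4.
Only singular point on the grid: (0, -3).
Classify: substitute x = 0 + u, y = -3 + v and expand: f = -3*u**3 + u**2*v - u**2 - u*v**2 + v**3 + v**2.
No constant or linear terms (consistent with a singular point). Quadratic part: -u**2 + v**2. Cubic part: -3*u**3 + u**2*v - u*v**2 + v**3.
The quadratic part v**2 - u**2 = (v − u)(v + u) splits into two distinct linear factors, so there are two distinct tangent lines y − -3 = ±(x − 0) — this is a node (ordinary double point).
Classification: node.


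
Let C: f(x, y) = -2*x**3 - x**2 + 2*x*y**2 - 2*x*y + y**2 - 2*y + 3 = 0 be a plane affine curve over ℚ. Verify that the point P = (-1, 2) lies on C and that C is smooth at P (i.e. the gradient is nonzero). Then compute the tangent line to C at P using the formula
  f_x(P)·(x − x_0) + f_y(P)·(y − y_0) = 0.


Tangent line at P: 8 - 4*y = 0.

Step 1: f(-1, 2) = 0, so P lies on C.
Step 2: partial derivatives
  f_x(x, y) = -6*x**2 - 2*x + 2*y**2 - 2*y, f_y(x, y) = 4*x*y - 2*x + 2*y - 2.
  f_x(P) = 0, f_y(P) = -4 (gradient nonzero, so P is smooth).
Step 3: tangent line at P: 0·(x − -1) + -4·(y − 2) = 0.
Expanding: 8 - 4*y = 0.


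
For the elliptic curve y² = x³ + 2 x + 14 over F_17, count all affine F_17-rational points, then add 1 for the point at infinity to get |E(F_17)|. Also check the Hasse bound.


Affine points = {(1, 0), (2, 3), (2, 14), (3, 8), (3, 9), (4, 1), (4, 16), (5, 8), (5, 9), (6, 2), (6, 15), (8, 7), (8, 10), (9, 8), (9, 9), (12, 7), (12, 10), (14, 7), (14, 10), (15, 6), (15, 11)}; affine count = 21; |E(F_17)| = 22.

Discriminant check: Δ ∝ 4a³ + 27b² = 4·2³ + 27·14² = 4·8 + 27·196 ≡ 3 (mod 17). Nonzero ⇒ E is nonsingular.
For each x ∈ F_17, compute rhs = x³ + 2·x + 14 mod 17, then count y ∈ F_17 with y² ≡ rhs.
  x = 0: rhs = 14, matching y values: none (0 points).
  x = 1: rhs = 0, matching y values: 0 (1 points).
  x = 2: rhs = 9, matching y values: 3, 14 (2 points).
  x = 3: rhs = 13, matching y values: 8, 9 (2 points).
  x = 4: rhs = 1, matching y values: 1, 16 (2 points).
  x = 5: rhs = 13, matching y values: 8, 9 (2 points).
  x = 6: rhs = 4, matching y values: 2, 15 (2 points).
  x = 7: rhs = 14, matching y values: none (0 points).
  x = 8: rhs = 15, matching y values: 7, 10 (2 points).
  x = 9: rhs = 13, matching y values: 8, 9 (2 points).
  x = 10: rhs = 14, matching y values: none (0 points).
  x = 11: rhs = 7, matching y values: none (0 points).
  x = 12: rhs = 15, matching y values: 7, 10 (2 points).
  x = 13: rhs = 10, matching y values: none (0 points).
  x = 14: rhs = 15, matching y values: 7, 10 (2 points).
  x = 15: rhs = 2, matching y values: 6, 11 (2 points).
  x = 16: rhs = 11, matching y values: none (0 points).
Total affine count: 21.
Full point count |E(F_17)| = 21 + 1 = 22.
Hasse bound: |22 − (17+1)| = |4| = 4 ≤ 2√17 ≈ 8.2462 ✓.


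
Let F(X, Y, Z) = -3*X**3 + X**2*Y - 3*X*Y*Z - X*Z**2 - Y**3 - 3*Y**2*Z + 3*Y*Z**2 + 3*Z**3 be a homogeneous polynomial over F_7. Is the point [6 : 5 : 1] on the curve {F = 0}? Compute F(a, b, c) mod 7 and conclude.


F(6,5,1) ≡ 3 (mod 7); P is NOT on the curve.

Evaluate F(6, 5, 1) term-by-term (mod 7).
  -3*X**3 ↦ -3·216·1·1 = -648
  X**2*Y ↦ 1·36·5·1 = 180
  -3*X*Y*Z ↦ -3·6·5·1 = -90
  -X*Z**2 ↦ -1·6·1·1 = -6
  -Y**3 ↦ -1·1·125·1 = -125
  -3*Y**2*Z ↦ -3·1·25·1 = -75
  3*Y*Z**2 ↦ 3·1·5·1 = 15
  3*Z**3 ↦ 3·1·1·1 = 3
Sum: F(6, 5, 1) = (-648) + (180) + (-90) + (-6) + (-125) + (-75) + (15) + (3) = -746.
Reducing mod 7: -746 ≡ 3 (mod 7).
Since F(a, b, c) ≡ 3 ≠ 0 (mod 7), P does NOT lie on the curve.


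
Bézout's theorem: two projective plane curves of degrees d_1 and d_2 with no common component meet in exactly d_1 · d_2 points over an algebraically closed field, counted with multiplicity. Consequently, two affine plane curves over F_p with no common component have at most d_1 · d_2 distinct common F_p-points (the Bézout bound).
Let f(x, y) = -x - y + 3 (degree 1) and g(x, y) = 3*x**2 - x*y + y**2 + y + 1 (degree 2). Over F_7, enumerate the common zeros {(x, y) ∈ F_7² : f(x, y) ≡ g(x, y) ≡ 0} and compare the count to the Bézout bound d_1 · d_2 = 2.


Common zeros: {(3, 0), (6, 4)}; count = 2; Bézout bound = 2.

deg(f) = 1, deg(g) = 2, so Bézout bound = 2.
Scan x ∈ F_7. For each x, list the y ∈ F_7 with f(x, y) ≡ 0 and those with g(x, y) ≡ 0 (mod 7); the common zeros in that column are the intersection.
  x = 0: f ≡ 0 at y ∈ {3}; g ≡ 0 at y ∈ {2, 4}; common: ∅.
  x = 1: f ≡ 0 at y ∈ {2}; g ≡ 0 at y ∈ ∅; common: ∅.
  x = 2: f ≡ 0 at y ∈ {1}; g ≡ 0 at y ∈ ∅; common: ∅.
  x = 3: f ≡ 0 at y ∈ {0}; g ≡ 0 at y ∈ {0, 2}; common: {0}.
  x = 4: f ≡ 0 at y ∈ {6}; g ≡ 0 at y ∈ {0, 3}; common: ∅.
  x = 5: f ≡ 0 at y ∈ {5}; g ≡ 0 at y ∈ ∅; common: ∅.
  x = 6: f ≡ 0 at y ∈ {4}; g ≡ 0 at y ∈ {1, 4}; common: {4}.
Collecting: common zeros = {(3, 0), (6, 4)}, so the count is 2.
Comparison with the Bézout bound: 2 ≤ 2 = deg(f)·deg(g), as expected for curves with no common component (the bound is attained).


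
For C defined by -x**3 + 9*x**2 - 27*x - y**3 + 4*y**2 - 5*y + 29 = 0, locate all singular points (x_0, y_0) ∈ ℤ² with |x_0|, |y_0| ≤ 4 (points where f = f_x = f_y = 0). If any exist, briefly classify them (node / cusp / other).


Singular points: {(3, 1)}; classification: cusp.

Compute partial derivatives:
  f_x = -3*x**2 + 18*x - 27.
  f_y = -3*y**2 + 8*y - 5.
Scan x_0 ∈ {−4, ..., 4}. For each x_0, f_y(x_0, y) is a polynomial in y; find its integer roots y ∈ {−4, ..., 4}, then test f_x and f at those candidates.
  x = -4: f_y(-4, y) = -3*y**2 + 8*y - 5; vanishes at y ∈ {1}. (-4, 1): f_x = -147 ≠ 0.
  x = -3: f_y(-3, y) = -3*y**2 + 8*y - 5; vanishes at y ∈ {1}. (-3, 1): f_x = -108 ≠ 0.
  x = -2: f_y(-2, y) = -3*y**2 + 8*y - 5; vanishes at y ∈ {1}. (-2, 1): f_x = -75 ≠ 0.
  x = -1: f_y(-1, y) = -3*y**2 + 8*y - 5; vanishes at y ∈ {1}. (-1, 1): f_x = -48 ≠ 0.
  x = 0: f_y(0, y) = -3*y**2 + 8*y - 5; vanishes at y ∈ {1}. (0, 1): f_x = -27 ≠ 0.
  x = 1: f_y(1, y) = -3*y**2 + 8*y - 5; vanishes at y ∈ {1}. (1, 1): f_x = -12 ≠ 0.
  x = 2: f_y(2, y) = -3*y**2 + 8*y - 5; vanishes at y ∈ {1}. (2, 1): f_x = -3 ≠ 0.
  x = 3: f_y(3, y) = -3*y**2 + 8*y - 5; vanishes at y ∈ {1}. (3, 1): f_x = 0, f = 0 — SINGULAR.
  x = 4: f_y(4, y) = -3*y**2 + 8*y - 5; vanishes at y ∈ {1}. (4, 1): f_x = -3 ≠ 0.
Only singular point on the grid: (3, 1).
Classify: substitute x = 3 + u, y = 1 + v and expand: f = -u**3 - v**3 + v**2.
No constant or linear terms (consistent with a singular point). Quadratic part: v**2. Cubic part: -u**3 - v**3.
The quadratic part v**2 is a perfect square, so there is a single (double) tangent line v = 0, i.e. y = 1. Restricting the cubic part to that line (v = 0) leaves -u**3 ≠ 0, so f is not divisible by v and the branch is v² ≈ u**3 to lowest order — this is a cusp.
Classification: cusp.


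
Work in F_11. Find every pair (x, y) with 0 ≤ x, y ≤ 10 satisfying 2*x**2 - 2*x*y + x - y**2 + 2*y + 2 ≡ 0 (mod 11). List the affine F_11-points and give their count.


Affine F_11-points: {(0, 6), (0, 7), (1, 4), (1, 7), (3, 2), (3, 5), (4, 2), (4, 3), (7, 5), (8, 4)}; count = 10.

For each of the 121 pairs (x, y) ∈ F_11², evaluate f(x, y) mod 11. Record the zeros.
  x = 0: [0↦2, 1↦3, 2↦2, 3↦10, 4↦5, 5↦9, 6↦0, 7↦0, 8↦9, 9↦5, 10↦10]  zeros at y ∈ {6, 7}
  x = 1: [0↦5, 1↦4, 2↦1, 3↦7, 4↦0, 5↦2, 6↦2, 7↦0, 8↦7, 9↦1, 10↦4]  zeros at y ∈ {4, 7}
  x = 2: [0↦1, 1↦9, 2↦4, 3↦8, 4↦10, 5↦10, 6↦8, 7↦4, 8↦9, 9↦1, 10↦2]  zeros at y ∈ ∅
  x = 3: [0↦1, 1↦7, 2↦0, 3↦2, 4↦2, 5↦0, 6↦7, 7↦1, 8↦4, 9↦5, 10↦4]  zeros at y ∈ {2, 5}
  x = 4: [0↦5, 1↦9, 2↦0, 3↦0, 4↦9, 5↦5, 6↦10, 7↦2, 8↦3, 9↦2, 10↦10]  zeros at y ∈ {2, 3}
  x = 5: [0↦2, 1↦4, 2↦4, 3↦2, 4↦9, 5↦3, 6↦6, 7↦7, 8↦6, 9↦3, 10↦9]  zeros at y ∈ ∅
  x = 6: [0↦3, 1↦3, 2↦1, 3↦8, 4↦2, 5↦5, 6↦6, 7↦5, 8↦2, 9↦8, 10↦1]  zeros at y ∈ ∅
  x = 7: [0↦8, 1↦6, 2↦2, 3↦7, 4↦10, 5↦0, 6↦10, 7↦7, 8↦2, 9↦6, 10↦8]  zeros at y ∈ {5}
  x = 8: [0↦6, 1↦2, 2↦7, 3↦10, 4↦0, 5↦10, 6↦7, 7↦2, 8↦6, 9↦8, 10↦8]  zeros at y ∈ {4}
  x = 9: [0↦8, 1↦2, 2↦5, 3↦6, 4↦5, 5↦2, 6↦8, 7↦1, 8↦3, 9↦3, 10↦1]  zeros at y ∈ ∅
  x = 10: [0↦3, 1↦6, 2↦7, 3↦6, 4↦3, 5↦9, 6↦2, 7↦4, 8↦4, 9↦2, 10↦9]  zeros at y ∈ ∅
Collecting zeros: affine points = {(0, 6), (0, 7), (1, 4), (1, 7), (3, 2), (3, 5), (4, 2), (4, 3), (7, 5), (8, 4)}.
Total count |C(F_11)_aff| = 10.


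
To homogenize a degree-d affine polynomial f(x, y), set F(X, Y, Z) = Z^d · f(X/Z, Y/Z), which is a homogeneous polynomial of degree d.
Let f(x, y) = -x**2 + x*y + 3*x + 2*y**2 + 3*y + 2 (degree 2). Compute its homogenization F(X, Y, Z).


F(X, Y, Z) = -X**2 + X*Y + 3*X*Z + 2*Y**2 + 3*Y*Z + 2*Z**2

deg(f) = 2.
Substitute x = X/Z, y = Y/Z into f, then multiply by Z^2.
  monomial -1·x^2·y^0 ↦ -1·X^2·Y^0·Z^0.
  monomial 1·x^1·y^1 ↦ 1·X^1·Y^1·Z^0.
  monomial 3·x^1·y^0 ↦ 3·X^1·Y^0·Z^1.
  monomial 2·x^0·y^2 ↦ 2·X^0·Y^2·Z^0.
  monomial 3·x^0·y^1 ↦ 3·X^0·Y^1·Z^1.
  monomial 2·x^0·y^0 ↦ 2·X^0·Y^0·Z^2.
Collecting: F(X, Y, Z) = -X**2 + X*Y + 3*X*Z + 2*Y**2 + 3*Y*Z + 2*Z**2.


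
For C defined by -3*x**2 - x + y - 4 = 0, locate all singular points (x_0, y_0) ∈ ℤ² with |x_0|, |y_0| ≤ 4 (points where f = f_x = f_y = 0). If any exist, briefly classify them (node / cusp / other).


No singular points in the scanned grid; C is smooth there.

Compute partial derivatives:
  f_x = -6*x - 1.
  f_y = 1.
f_y = 1 is a nonzero constant, so f_y never vanishes: no point (x, y) can satisfy f = f_x = f_y = 0. In particular no (x, y) ∈ {−4, ..., 4}² is singular; the curve is smooth.


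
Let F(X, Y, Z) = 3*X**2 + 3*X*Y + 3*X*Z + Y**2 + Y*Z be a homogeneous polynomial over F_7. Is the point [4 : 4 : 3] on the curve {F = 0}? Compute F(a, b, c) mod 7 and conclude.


F(4,4,3) ≡ 6 (mod 7); P is NOT on the curve.

Evaluate F(4, 4, 3) term-by-term (mod 7).
  3*X**2 ↦ 3·16·1·1 = 48
  3*X*Y ↦ 3·4·4·1 = 48
  3*X*Z ↦ 3·4·1·3 = 36
  Y**2 ↦ 1·1·16·1 = 16
  Y*Z ↦ 1·1·4·3 = 12
Sum: F(4, 4, 3) = (48) + (48) + (36) + (16) + (12) = 160.
Reducing mod 7: 160 ≡ 6 (mod 7).
Since F(a, b, c) ≡ 6 ≠ 0 (mod 7), P does NOT lie on the curve.


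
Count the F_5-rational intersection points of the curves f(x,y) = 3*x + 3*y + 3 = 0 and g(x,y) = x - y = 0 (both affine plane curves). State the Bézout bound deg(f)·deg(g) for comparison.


Common zeros: {(2, 2)}; count = 1; Bézout bound = 1.

deg(f) = 1, deg(g) = 1, so Bézout bound = 1.
Scan x ∈ F_5. For each x, list the y ∈ F_5 with f(x, y) ≡ 0 and those with g(x, y) ≡ 0 (mod 5); the common zeros in that column are the intersection.
  x = 0: f ≡ 0 at y ∈ {4}; g ≡ 0 at y ∈ {0}; common: ∅.
  x = 1: f ≡ 0 at y ∈ {3}; g ≡ 0 at y ∈ {1}; common: ∅.
  x = 2: f ≡ 0 at y ∈ {2}; g ≡ 0 at y ∈ {2}; common: {2}.
  x = 3: f ≡ 0 at y ∈ {1}; g ≡ 0 at y ∈ {3}; common: ∅.
  x = 4: f ≡ 0 at y ∈ {0}; g ≡ 0 at y ∈ {4}; common: ∅.
Collecting: common zeros = {(2, 2)}, so the count is 1.
Comparison with the Bézout bound: 1 ≤ 1 = deg(f)·deg(g), as expected for curves with no common component (the bound is attained).


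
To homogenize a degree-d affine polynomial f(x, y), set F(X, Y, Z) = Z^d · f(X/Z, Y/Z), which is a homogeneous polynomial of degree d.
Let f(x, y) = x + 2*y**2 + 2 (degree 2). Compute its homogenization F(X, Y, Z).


F(X, Y, Z) = X*Z + 2*Y**2 + 2*Z**2

deg(f) = 2.
Substitute x = X/Z, y = Y/Z into f, then multiply by Z^2.
  monomial 1·x^1·y^0 ↦ 1·X^1·Y^0·Z^1.
  monomial 2·x^0·y^2 ↦ 2·X^0·Y^2·Z^0.
  monomial 2·x^0·y^0 ↦ 2·X^0·Y^0·Z^2.
Collecting: F(X, Y, Z) = X*Z + 2*Y**2 + 2*Z**2.


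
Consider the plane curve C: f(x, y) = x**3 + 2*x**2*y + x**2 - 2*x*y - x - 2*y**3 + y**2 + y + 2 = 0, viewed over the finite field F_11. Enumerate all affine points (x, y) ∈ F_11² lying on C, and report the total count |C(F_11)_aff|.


Affine F_11-points: {(1, 7), (2, 9), (4, 4), (4, 5), (4, 8), (5, 1), (6, 1), (8, 1), (9, 0), (10, 6)}; count = 10.

For each of the 121 pairs (x, y) ∈ F_11², evaluate f(x, y) mod 11. Record the zeros.
  x = 0: [0↦2, 1↦2, 2↦3, 3↦4, 4↦4, 5↦2, 6↦8, 7↦10, 8↦7, 9↦9, 10↦4]  zeros at y ∈ ∅
  x = 1: [0↦3, 1↦3, 2↦4, 3↦5, 4↦5, 5↦3, 6↦9, 7↦0, 8↦8, 9↦10, 10↦5]  zeros at y ∈ {7}
  x = 2: [0↦1, 1↦5, 2↦10, 3↦4, 4↦8, 5↦10, 6↦9, 7↦4, 8↦5, 9↦0, 10↦10]  zeros at y ∈ {9}
  x = 3: [0↦2, 1↦3, 2↦5, 3↦7, 4↦8, 5↦7, 6↦3, 7↦6, 8↦4, 9↦7, 10↦3]  zeros at y ∈ ∅
  x = 4: [0↦1, 1↦3, 2↦6, 3↦9, 4↦0, 5↦0, 6↦8, 7↦1, 8↦0, 9↦4, 10↦1]  zeros at y ∈ {4, 5, 8}
  x = 5: [0↦4, 1↦0, 2↦8, 3↦5, 4↦1, 5↦6, 6↦8, 7↦6, 8↦10, 9↦8, 10↦10]  zeros at y ∈ {1}
  x = 6: [0↦6, 1↦0, 2↦6, 3↦1, 4↦6, 5↦9, 6↦9, 7↦5, 8↦7, 9↦3, 10↦3]  zeros at y ∈ {1}
  x = 7: [0↦2, 1↦9, 2↦6, 3↦3, 4↦10, 5↦4, 6↦6, 7↦4, 8↦8, 9↦6, 10↦8]  zeros at y ∈ ∅
  x = 8: [0↦9, 1↦0, 2↦3, 3↦6, 4↦8, 5↦8, 6↦5, 7↦9, 8↦8, 9↦1, 10↦9]  zeros at y ∈ {1}
  x = 9: [0↦0, 1↦1, 2↦3, 3↦5, 4↦6, 5↦5, 6↦1, 7↦4, 8↦2, 9↦5, 10↦1]  zeros at y ∈ {0}
  x = 10: [0↦3, 1↦7, 2↦1, 3↦6, 4↦10, 5↦1, 6↦0, 7↦6, 8↦7, 9↦2, 10↦1]  zeros at y ∈ {6}
Collecting zeros: affine points = {(1, 7), (2, 9), (4, 4), (4, 5), (4, 8), (5, 1), (6, 1), (8, 1), (9, 0), (10, 6)}.
Total count |C(F_11)_aff| = 10.


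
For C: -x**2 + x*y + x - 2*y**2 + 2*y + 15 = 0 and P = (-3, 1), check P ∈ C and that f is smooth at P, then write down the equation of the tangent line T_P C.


Tangent line at P: 8*x - 5*y + 29 = 0.

Step 1: f(-3, 1) = 0, so P lies on C.
Step 2: partial derivatives
  f_x(x, y) = -2*x + y + 1, f_y(x, y) = x - 4*y + 2.
  f_x(P) = 8, f_y(P) = -5 (gradient nonzero, so P is smooth).
Step 3: tangent line at P: 8·(x − -3) + -5·(y − 1) = 0.
Expanding: 8*x - 5*y + 29 = 0.


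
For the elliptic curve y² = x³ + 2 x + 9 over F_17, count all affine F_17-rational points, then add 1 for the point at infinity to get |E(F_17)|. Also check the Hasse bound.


Affine points = {(0, 3), (0, 14), (2, 2), (2, 15), (3, 5), (3, 12), (4, 8), (4, 9), (5, 5), (5, 12), (6, 4), (6, 13), (7, 3), (7, 14), (9, 5), (9, 12), (10, 3), (10, 14), (11, 6), (11, 11)}; affine count = 20; |E(F_17)| = 21.

Discriminant check: Δ ∝ 4a³ + 27b² = 4·2³ + 27·9² = 4·8 + 27·81 ≡ 9 (mod 17). Nonzero ⇒ E is nonsingular.
For each x ∈ F_17, compute rhs = x³ + 2·x + 9 mod 17, then count y ∈ F_17 with y² ≡ rhs.
  x = 0: rhs = 9, matching y values: 3, 14 (2 points).
  x = 1: rhs = 12, matching y values: none (0 points).
  x = 2: rhs = 4, matching y values: 2, 15 (2 points).
  x = 3: rhs = 8, matching y values: 5, 12 (2 points).
  x = 4: rhs = 13, matching y values: 8, 9 (2 points).
  x = 5: rhs = 8, matching y values: 5, 12 (2 points).
  x = 6: rhs = 16, matching y values: 4, 13 (2 points).
  x = 7: rhs = 9, matching y values: 3, 14 (2 points).
  x = 8: rhs = 10, matching y values: none (0 points).
  x = 9: rhs = 8, matching y values: 5, 12 (2 points).
  x = 10: rhs = 9, matching y values: 3, 14 (2 points).
  x = 11: rhs = 2, matching y values: 6, 11 (2 points).
  x = 12: rhs = 10, matching y values: none (0 points).
  x = 13: rhs = 5, matching y values: none (0 points).
  x = 14: rhs = 10, matching y values: none (0 points).
  x = 15: rhs = 14, matching y values: none (0 points).
  x = 16: rhs = 6, matching y values: none (0 points).
Total affine count: 20.
Full point count |E(F_17)| = 20 + 1 = 21.
Hasse bound: |21 − (17+1)| = |3| = 3 ≤ 2√17 ≈ 8.2462 ✓.


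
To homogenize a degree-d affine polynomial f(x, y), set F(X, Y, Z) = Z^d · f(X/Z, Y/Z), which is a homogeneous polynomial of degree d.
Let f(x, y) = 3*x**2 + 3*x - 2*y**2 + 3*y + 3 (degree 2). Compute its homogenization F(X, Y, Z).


F(X, Y, Z) = 3*X**2 + 3*X*Z - 2*Y**2 + 3*Y*Z + 3*Z**2

deg(f) = 2.
Substitute x = X/Z, y = Y/Z into f, then multiply by Z^2.
  monomial 3·x^2·y^0 ↦ 3·X^2·Y^0·Z^0.
  monomial 3·x^1·y^0 ↦ 3·X^1·Y^0·Z^1.
  monomial -2·x^0·y^2 ↦ -2·X^0·Y^2·Z^0.
  monomial 3·x^0·y^1 ↦ 3·X^0·Y^1·Z^1.
  monomial 3·x^0·y^0 ↦ 3·X^0·Y^0·Z^2.
Collecting: F(X, Y, Z) = 3*X**2 + 3*X*Z - 2*Y**2 + 3*Y*Z + 3*Z**2.


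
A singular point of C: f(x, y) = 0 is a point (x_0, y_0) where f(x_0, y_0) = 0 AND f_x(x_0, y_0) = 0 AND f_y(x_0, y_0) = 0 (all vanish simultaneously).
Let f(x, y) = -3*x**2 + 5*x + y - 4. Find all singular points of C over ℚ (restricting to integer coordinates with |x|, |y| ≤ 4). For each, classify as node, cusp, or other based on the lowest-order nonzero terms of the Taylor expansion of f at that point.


No singular points in the scanned grid; C is smooth there.

Compute partial derivatives:
  f_x = 5 - 6*x.
  f_y = 1.
f_y = 1 is a nonzero constant, so f_y never vanishes: no point (x, y) can satisfy f = f_x = f_y = 0. In particular no (x, y) ∈ {−4, ..., 4}² is singular; the curve is smooth.


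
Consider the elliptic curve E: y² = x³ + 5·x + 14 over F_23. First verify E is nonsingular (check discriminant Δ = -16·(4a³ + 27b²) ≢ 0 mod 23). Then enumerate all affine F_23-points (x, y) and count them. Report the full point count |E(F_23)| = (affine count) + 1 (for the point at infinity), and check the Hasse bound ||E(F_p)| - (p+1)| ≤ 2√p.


Affine points = {(2, 3), (2, 20), (4, 11), (4, 12), (5, 7), (5, 16), (7, 1), (7, 22), (9, 11), (9, 12), (10, 11), (10, 12), (12, 10), (12, 13), (16, 2), (16, 21), (18, 5), (18, 18), (20, 8), (20, 15), (22, 10), (22, 13)}; affine count = 22; |E(F_23)| = 23.

Discriminant check: Δ ∝ 4a³ + 27b² = 4·5³ + 27·14² = 4·125 + 27·196 ≡ 19 (mod 23). Nonzero ⇒ E is nonsingular.
For each x ∈ F_23, compute rhs = x³ + 5·x + 14 mod 23, then count y ∈ F_23 with y² ≡ rhs.
  x = 0: rhs = 14, matching y values: none (0 points).
  x = 1: rhs = 20, matching y values: none (0 points).
  x = 2: rhs = 9, matching y values: 3, 20 (2 points).
  x = 3: rhs = 10, matching y values: none (0 points).
  x = 4: rhs = 6, matching y values: 11, 12 (2 points).
  x = 5: rhs = 3, matching y values: 7, 16 (2 points).
  x = 6: rhs = 7, matching y values: none (0 points).
  x = 7: rhs = 1, matching y values: 1, 22 (2 points).
  x = 8: rhs = 14, matching y values: none (0 points).
  x = 9: rhs = 6, matching y values: 11, 12 (2 points).
  x = 10: rhs = 6, matching y values: 11, 12 (2 points).
  x = 11: rhs = 20, matching y values: none (0 points).
  x = 12: rhs = 8, matching y values: 10, 13 (2 points).
  x = 13: rhs = 22, matching y values: none (0 points).
  x = 14: rhs = 22, matching y values: none (0 points).
  x = 15: rhs = 14, matching y values: none (0 points).
  x = 16: rhs = 4, matching y values: 2, 21 (2 points).
  x = 17: rhs = 21, matching y values: none (0 points).
  x = 18: rhs = 2, matching y values: 5, 18 (2 points).
  x = 19: rhs = 22, matching y values: none (0 points).
  x = 20: rhs = 18, matching y values: 8, 15 (2 points).
  x = 21: rhs = 19, matching y values: none (0 points).
  x = 22: rhs = 8, matching y values: 10, 13 (2 points).
Total affine count: 22.
Full point count |E(F_23)| = 22 + 1 = 23.
Hasse bound: |23 − (23+1)| = |-1| = 1 ≤ 2√23 ≈ 9.5917 ✓.


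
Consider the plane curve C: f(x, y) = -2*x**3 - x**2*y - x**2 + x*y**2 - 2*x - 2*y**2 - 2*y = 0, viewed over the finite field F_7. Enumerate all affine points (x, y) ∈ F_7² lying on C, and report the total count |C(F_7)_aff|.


Affine F_7-points: {(0, 0), (0, 6), (2, 3), (4, 1)}; count = 4.

For each of the 49 pairs (x, y) ∈ F_7², evaluate f(x, y) mod 7. Record the zeros.
  x = 0: [0↦0, 1↦3, 2↦2, 3↦4, 4↦2, 5↦3, 6↦0]  zeros at y ∈ {0, 6}
  x = 1: [0↦2, 1↦5, 2↦6, 3↦5, 4↦2, 5↦4, 6↦4]  zeros at y ∈ ∅
  x = 2: [0↦4, 1↦5, 2↦6, 3↦0, 4↦1, 5↦2, 6↦3]  zeros at y ∈ {3}
  x = 3: [0↦1, 1↦5, 2↦4, 3↦5, 4↦1, 5↦6, 6↦6]  zeros at y ∈ ∅
  x = 4: [0↦2, 1↦0, 2↦2, 3↦1, 4↦4, 5↦4, 6↦1]  zeros at y ∈ {1}
  x = 5: [0↦2, 1↦6, 2↦2, 3↦4, 4↦5, 5↦5, 6↦4]  zeros at y ∈ ∅
  x = 6: [0↦3, 1↦4, 2↦6, 3↦2, 4↦6, 5↦4, 6↦3]  zeros at y ∈ ∅
Collecting zeros: affine points = {(0, 0), (0, 6), (2, 3), (4, 1)}.
Total count |C(F_7)_aff| = 4.


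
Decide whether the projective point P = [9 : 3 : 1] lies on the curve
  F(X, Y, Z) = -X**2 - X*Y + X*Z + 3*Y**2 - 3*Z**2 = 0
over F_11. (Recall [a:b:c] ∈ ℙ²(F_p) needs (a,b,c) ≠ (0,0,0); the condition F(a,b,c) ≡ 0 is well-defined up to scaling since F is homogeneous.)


F(9,3,1) ≡ 2 (mod 11); P is NOT on the curve.

Evaluate F(9, 3, 1) term-by-term (mod 11).
  -X**2 ↦ -1·81·1·1 = -81
  -X*Y ↦ -1·9·3·1 = -27
  X*Z ↦ 1·9·1·1 = 9
  3*Y**2 ↦ 3·1·9·1 = 27
  -3*Z**2 ↦ -3·1·1·1 = -3
Sum: F(9, 3, 1) = (-81) + (-27) + (9) + (27) + (-3) = -75.
Reducing mod 11: -75 ≡ 2 (mod 11).
Since F(a, b, c) ≡ 2 ≠ 0 (mod 11), P does NOT lie on the curve.


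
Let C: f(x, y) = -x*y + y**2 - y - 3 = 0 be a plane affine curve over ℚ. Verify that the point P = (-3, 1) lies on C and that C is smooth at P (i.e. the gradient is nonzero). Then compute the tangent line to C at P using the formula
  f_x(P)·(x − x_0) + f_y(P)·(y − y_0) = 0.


Tangent line at P: -x + 4*y - 7 = 0.

Step 1: f(-3, 1) = 0, so P lies on C.
Step 2: partial derivatives
  f_x(x, y) = -y, f_y(x, y) = -x + 2*y - 1.
  f_x(P) = -1, f_y(P) = 4 (gradient nonzero, so P is smooth).
Step 3: tangent line at P: -1·(x − -3) + 4·(y − 1) = 0.
Expanding: -x + 4*y - 7 = 0.
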